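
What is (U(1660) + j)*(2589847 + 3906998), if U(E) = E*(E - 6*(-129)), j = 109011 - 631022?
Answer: 22858687856505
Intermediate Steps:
j = -522011
U(E) = E*(774 + E) (U(E) = E*(E + 774) = E*(774 + E))
(U(1660) + j)*(2589847 + 3906998) = (1660*(774 + 1660) - 522011)*(2589847 + 3906998) = (1660*2434 - 522011)*6496845 = (4040440 - 522011)*6496845 = 3518429*6496845 = 22858687856505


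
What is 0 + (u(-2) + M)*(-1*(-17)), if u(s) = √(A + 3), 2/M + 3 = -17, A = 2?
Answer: -17/10 + 17*√5 ≈ 36.313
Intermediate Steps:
M = -⅒ (M = 2/(-3 - 17) = 2/(-20) = 2*(-1/20) = -⅒ ≈ -0.10000)
u(s) = √5 (u(s) = √(2 + 3) = √5)
0 + (u(-2) + M)*(-1*(-17)) = 0 + (√5 - ⅒)*(-1*(-17)) = 0 + (-⅒ + √5)*17 = 0 + (-17/10 + 17*√5) = -17/10 + 17*√5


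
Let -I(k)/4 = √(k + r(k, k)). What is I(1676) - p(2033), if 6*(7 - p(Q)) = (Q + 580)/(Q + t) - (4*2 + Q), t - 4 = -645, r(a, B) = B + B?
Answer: -965641/2784 - 8*√1257 ≈ -630.49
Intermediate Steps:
r(a, B) = 2*B
t = -641 (t = 4 - 645 = -641)
I(k) = -4*√3*√k (I(k) = -4*√(k + 2*k) = -4*√3*√k)
p(Q) = 25/3 + Q/6 - (580 + Q)/(6*(-641 + Q)) (p(Q) = 7 - ((Q + 580)/(Q - 641) - (4*2 + Q))/6 = 7 - ((580 + Q)/(-641 + Q) - (8 + Q))/6 = 7 - ((580 + Q)/(-641 + Q) + (-8 - Q))/6 = 7 - (-8 - Q + (580 + Q)/(-641 + Q))/6 = 7 + (4/3 + Q/6 - (580 + Q)/(6*(-641 + Q))) = 25/3 + Q/6 - (580 + Q)/(6*(-641 + Q)))
I(1676) - p(2033) = -4*√3*√1676 - (-32630 + 2033² - 592*2033)/(6*(-641 + 2033)) = -4*√3*2*√419 - (-32630 + 4133089 - 1203536)/(6*1392) = -8*√1257 - 2896923/(6*1392) = -8*√1257 - 1*965641/2784 = -8*√1257 - 965641/2784 = -965641/2784 - 8*√1257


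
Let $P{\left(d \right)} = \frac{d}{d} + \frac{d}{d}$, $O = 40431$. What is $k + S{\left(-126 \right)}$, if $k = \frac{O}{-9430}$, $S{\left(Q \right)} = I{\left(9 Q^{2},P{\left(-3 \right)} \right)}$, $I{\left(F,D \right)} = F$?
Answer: $\frac{1347355689}{9430} \approx 1.4288 \cdot 10^{5}$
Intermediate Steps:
$P{\left(d \right)} = 2$ ($P{\left(d \right)} = 1 + 1 = 2$)
$S{\left(Q \right)} = 9 Q^{2}$
$k = - \frac{40431}{9430}$ ($k = \frac{40431}{-9430} = 40431 \left(- \frac{1}{9430}\right) = - \frac{40431}{9430} \approx -4.2875$)
$k + S{\left(-126 \right)} = - \frac{40431}{9430} + 9 \left(-126\right)^{2} = - \frac{40431}{9430} + 9 \cdot 15876 = - \frac{40431}{9430} + 142884 = \frac{1347355689}{9430}$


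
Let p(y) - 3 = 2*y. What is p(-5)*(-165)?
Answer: 1155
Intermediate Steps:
p(y) = 3 + 2*y
p(-5)*(-165) = (3 + 2*(-5))*(-165) = (3 - 10)*(-165) = -7*(-165) = 1155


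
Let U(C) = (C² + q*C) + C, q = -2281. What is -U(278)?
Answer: 556556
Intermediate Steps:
U(C) = C² - 2280*C (U(C) = (C² - 2281*C) + C = C² - 2280*C)
-U(278) = -278*(-2280 + 278) = -278*(-2002) = -1*(-556556) = 556556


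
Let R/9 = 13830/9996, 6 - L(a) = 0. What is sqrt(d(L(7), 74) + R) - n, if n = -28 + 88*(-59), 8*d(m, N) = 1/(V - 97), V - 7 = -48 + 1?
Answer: 5220 + sqrt(52949474966)/65212 ≈ 5223.5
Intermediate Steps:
V = -40 (V = 7 + (-48 + 1) = 7 - 47 = -40)
L(a) = 6 (L(a) = 6 - 1*0 = 6 + 0 = 6)
R = 20745/1666 (R = 9*(13830/9996) = 9*(13830*(1/9996)) = 9*(2305/1666) = 20745/1666 ≈ 12.452)
d(m, N) = -1/1096 (d(m, N) = 1/(8*(-40 - 97)) = (1/8)/(-137) = (1/8)*(-1/137) = -1/1096)
n = -5220 (n = -28 - 5192 = -5220)
sqrt(d(L(7), 74) + R) - n = sqrt(-1/1096 + 20745/1666) - 1*(-5220) = sqrt(11367427/912968) + 5220 = sqrt(52949474966)/65212 + 5220 = 5220 + sqrt(52949474966)/65212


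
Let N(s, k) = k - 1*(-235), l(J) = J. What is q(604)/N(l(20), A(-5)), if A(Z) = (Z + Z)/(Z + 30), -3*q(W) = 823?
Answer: -4115/3519 ≈ -1.1694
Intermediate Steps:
q(W) = -823/3 (q(W) = -⅓*823 = -823/3)
A(Z) = 2*Z/(30 + Z) (A(Z) = (2*Z)/(30 + Z) = 2*Z/(30 + Z))
N(s, k) = 235 + k (N(s, k) = k + 235 = 235 + k)
q(604)/N(l(20), A(-5)) = -823/(3*(235 + 2*(-5)/(30 - 5))) = -823/(3*(235 + 2*(-5)/25)) = -823/(3*(235 + 2*(-5)*(1/25))) = -823/(3*(235 - ⅖)) = -823/(3*1173/5) = -823/3*5/1173 = -4115/3519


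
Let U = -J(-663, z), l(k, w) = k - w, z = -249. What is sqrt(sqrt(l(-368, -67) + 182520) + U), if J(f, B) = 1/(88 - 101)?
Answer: sqrt(13 + 169*sqrt(182219))/13 ≈ 20.663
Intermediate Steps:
J(f, B) = -1/13 (J(f, B) = 1/(-13) = -1/13)
U = 1/13 (U = -1*(-1/13) = 1/13 ≈ 0.076923)
sqrt(sqrt(l(-368, -67) + 182520) + U) = sqrt(sqrt((-368 - 1*(-67)) + 182520) + 1/13) = sqrt(sqrt((-368 + 67) + 182520) + 1/13) = sqrt(sqrt(-301 + 182520) + 1/13) = sqrt(sqrt(182219) + 1/13) = sqrt(1/13 + sqrt(182219))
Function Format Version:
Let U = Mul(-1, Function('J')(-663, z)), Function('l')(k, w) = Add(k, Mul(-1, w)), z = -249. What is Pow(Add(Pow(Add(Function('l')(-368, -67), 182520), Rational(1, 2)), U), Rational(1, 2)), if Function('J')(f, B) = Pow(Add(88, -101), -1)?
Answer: Mul(Rational(1, 13), Pow(Add(13, Mul(169, Pow(182219, Rational(1, 2)))), Rational(1, 2))) ≈ 20.663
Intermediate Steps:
Function('J')(f, B) = Rational(-1, 13) (Function('J')(f, B) = Pow(-13, -1) = Rational(-1, 13))
U = Rational(1, 13) (U = Mul(-1, Rational(-1, 13)) = Rational(1, 13) ≈ 0.076923)
Pow(Add(Pow(Add(Function('l')(-368, -67), 182520), Rational(1, 2)), U), Rational(1, 2)) = Pow(Add(Pow(Add(Add(-368, Mul(-1, -67)), 182520), Rational(1, 2)), Rational(1, 13)), Rational(1, 2)) = Pow(Add(Pow(Add(Add(-368, 67), 182520), Rational(1, 2)), Rational(1, 13)), Rational(1, 2)) = Pow(Add(Pow(Add(-301, 182520), Rational(1, 2)), Rational(1, 13)), Rational(1, 2)) = Pow(Add(Pow(182219, Rational(1, 2)), Rational(1, 13)), Rational(1, 2)) = Pow(Add(Rational(1, 13), Pow(182219, Rational(1, 2))), Rational(1, 2))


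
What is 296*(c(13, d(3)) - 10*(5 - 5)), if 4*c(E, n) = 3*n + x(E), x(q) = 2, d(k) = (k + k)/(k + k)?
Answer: 370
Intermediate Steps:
d(k) = 1 (d(k) = (2*k)/((2*k)) = (2*k)*(1/(2*k)) = 1)
c(E, n) = ½ + 3*n/4 (c(E, n) = (3*n + 2)/4 = (2 + 3*n)/4 = ½ + 3*n/4)
296*(c(13, d(3)) - 10*(5 - 5)) = 296*((½ + (¾)*1) - 10*(5 - 5)) = 296*((½ + ¾) - 10*0) = 296*(5/4 + 0) = 296*(5/4) = 370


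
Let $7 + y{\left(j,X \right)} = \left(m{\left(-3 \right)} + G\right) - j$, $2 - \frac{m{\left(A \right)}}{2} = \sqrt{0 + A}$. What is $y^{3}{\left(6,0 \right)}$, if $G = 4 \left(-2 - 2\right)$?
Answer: $-14725 - 3726 i \sqrt{3} \approx -14725.0 - 6453.6 i$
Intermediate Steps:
$m{\left(A \right)} = 4 - 2 \sqrt{A}$ ($m{\left(A \right)} = 4 - 2 \sqrt{0 + A} = 4 - 2 \sqrt{A}$)
$G = -16$ ($G = 4 \left(-4\right) = -16$)
$y{\left(j,X \right)} = -19 - j - 2 i \sqrt{3}$ ($y{\left(j,X \right)} = -7 - \left(12 + j + 2 i \sqrt{3}\right) = -19 - j - 2 i \sqrt{3}$)
$y^{3}{\left(6,0 \right)} = \left(-19 - 6 - 2 i \sqrt{3}\right)^{3} = \left(-25 - 2 i \sqrt{3}\right)^{3}$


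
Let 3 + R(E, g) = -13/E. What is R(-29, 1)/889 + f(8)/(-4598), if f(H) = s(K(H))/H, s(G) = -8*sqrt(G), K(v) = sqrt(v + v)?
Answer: -144345/59270519 ≈ -0.0024354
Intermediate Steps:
K(v) = sqrt(2)*sqrt(v) (K(v) = sqrt(2*v) = sqrt(2)*sqrt(v))
R(E, g) = -3 - 13/E
f(H) = -8*2**(1/4)/H**(3/4) (f(H) = (-8*2**(1/4)*H**(1/4))/H = -8*2**(1/4)/H**(3/4))
R(-29, 1)/889 + f(8)/(-4598) = (-3 - 13/(-29))/889 - 8*2**(1/4)/8**(3/4)/(-4598) = (-3 - 13*(-1/29))*(1/889) - 8*2**(1/4)*2**(3/4)/8*(-1/4598) = (-3 + 13/29)*(1/889) - 2*(-1/4598) = -74/29*1/889 + 1/2299 = -74/25781 + 1/2299 = -144345/59270519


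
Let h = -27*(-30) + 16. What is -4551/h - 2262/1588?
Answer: -1136925/163961 ≈ -6.9341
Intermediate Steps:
h = 826 (h = 810 + 16 = 826)
-4551/h - 2262/1588 = -4551/826 - 2262/1588 = -4551*1/826 - 2262*1/1588 = -4551/826 - 1131/794 = -1136925/163961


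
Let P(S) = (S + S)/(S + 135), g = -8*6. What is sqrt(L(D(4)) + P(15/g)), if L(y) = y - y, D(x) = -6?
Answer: I*sqrt(862)/431 ≈ 0.06812*I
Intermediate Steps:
g = -48
P(S) = 2*S/(135 + S) (P(S) = (2*S)/(135 + S) = 2*S/(135 + S))
L(y) = 0
sqrt(L(D(4)) + P(15/g)) = sqrt(0 + 2*(15/(-48))/(135 + 15/(-48))) = sqrt(0 + 2*(15*(-1/48))/(135 + 15*(-1/48))) = sqrt(0 + 2*(-5/16)/(135 - 5/16)) = sqrt(0 + 2*(-5/16)/(2155/16)) = sqrt(0 + 2*(-5/16)*(16/2155)) = sqrt(0 - 2/431) = sqrt(-2/431) = I*sqrt(862)/431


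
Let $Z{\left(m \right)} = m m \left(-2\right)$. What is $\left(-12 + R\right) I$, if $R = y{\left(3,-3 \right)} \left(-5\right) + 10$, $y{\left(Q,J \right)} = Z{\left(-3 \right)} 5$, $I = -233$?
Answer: $-104384$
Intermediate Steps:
$Z{\left(m \right)} = - 2 m^{2}$ ($Z{\left(m \right)} = m^{2} \left(-2\right) = - 2 m^{2}$)
$y{\left(Q,J \right)} = -90$ ($y{\left(Q,J \right)} = - 2 \left(-3\right)^{2} \cdot 5 = \left(-2\right) 9 \cdot 5 = \left(-18\right) 5 = -90$)
$R = 460$ ($R = \left(-90\right) \left(-5\right) + 10 = 450 + 10 = 460$)
$\left(-12 + R\right) I = \left(-12 + 460\right) \left(-233\right) = 448 \left(-233\right) = -104384$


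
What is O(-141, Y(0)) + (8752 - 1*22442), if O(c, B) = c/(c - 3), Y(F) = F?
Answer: -657073/48 ≈ -13689.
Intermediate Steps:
O(c, B) = c/(-3 + c)
O(-141, Y(0)) + (8752 - 1*22442) = -141/(-3 - 141) + (8752 - 1*22442) = -141/(-144) + (8752 - 22442) = -141*(-1/144) - 13690 = 47/48 - 13690 = -657073/48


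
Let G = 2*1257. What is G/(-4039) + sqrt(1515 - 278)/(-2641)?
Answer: -2514/4039 - sqrt(1237)/2641 ≈ -0.63575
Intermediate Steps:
G = 2514
G/(-4039) + sqrt(1515 - 278)/(-2641) = 2514/(-4039) + sqrt(1515 - 278)/(-2641) = 2514*(-1/4039) + sqrt(1237)*(-1/2641) = -2514/4039 - sqrt(1237)/2641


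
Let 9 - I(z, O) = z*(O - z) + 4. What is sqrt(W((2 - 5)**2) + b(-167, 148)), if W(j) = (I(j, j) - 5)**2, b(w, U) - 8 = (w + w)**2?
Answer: 6*sqrt(3099) ≈ 334.01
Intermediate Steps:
b(w, U) = 8 + 4*w**2 (b(w, U) = 8 + (w + w)**2 = 8 + (2*w)**2 = 8 + 4*w**2)
I(z, O) = 5 - z*(O - z) (I(z, O) = 9 - (z*(O - z) + 4) = 9 - (4 + z*(O - z)) = 9 + (-4 - z*(O - z)) = 5 - z*(O - z))
W(j) = 0 (W(j) = ((5 + j**2 - j*j) - 5)**2 = ((5 + j**2 - j**2) - 5)**2 = (5 - 5)**2 = 0**2 = 0)
sqrt(W((2 - 5)**2) + b(-167, 148)) = sqrt(0 + (8 + 4*(-167)**2)) = sqrt(0 + (8 + 4*27889)) = sqrt(0 + (8 + 111556)) = sqrt(0 + 111564) = sqrt(111564) = 6*sqrt(3099)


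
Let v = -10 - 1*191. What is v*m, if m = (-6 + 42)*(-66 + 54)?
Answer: 86832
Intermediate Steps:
m = -432 (m = 36*(-12) = -432)
v = -201 (v = -10 - 191 = -201)
v*m = -201*(-432) = 86832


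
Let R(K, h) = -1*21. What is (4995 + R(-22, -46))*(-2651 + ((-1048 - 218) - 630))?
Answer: -22616778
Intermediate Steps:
R(K, h) = -21
(4995 + R(-22, -46))*(-2651 + ((-1048 - 218) - 630)) = (4995 - 21)*(-2651 + ((-1048 - 218) - 630)) = 4974*(-2651 + (-1266 - 630)) = 4974*(-2651 - 1896) = 4974*(-4547) = -22616778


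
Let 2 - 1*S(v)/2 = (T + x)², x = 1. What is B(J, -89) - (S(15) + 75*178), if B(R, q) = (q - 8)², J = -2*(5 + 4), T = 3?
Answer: -3913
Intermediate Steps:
J = -18 (J = -2*9 = -18)
B(R, q) = (-8 + q)²
S(v) = -28 (S(v) = 4 - 2*(3 + 1)² = 4 - 2*4² = 4 - 2*16 = 4 - 32 = -28)
B(J, -89) - (S(15) + 75*178) = (-8 - 89)² - (-28 + 75*178) = (-97)² - (-28 + 13350) = 9409 - 1*13322 = 9409 - 13322 = -3913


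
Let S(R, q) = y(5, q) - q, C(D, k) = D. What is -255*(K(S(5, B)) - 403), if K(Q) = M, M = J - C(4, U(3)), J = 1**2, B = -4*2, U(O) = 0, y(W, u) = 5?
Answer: 103530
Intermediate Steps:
B = -8
J = 1
S(R, q) = 5 - q
M = -3 (M = 1 - 1*4 = 1 - 4 = -3)
K(Q) = -3
-255*(K(S(5, B)) - 403) = -255*(-3 - 403) = -255*(-406) = 103530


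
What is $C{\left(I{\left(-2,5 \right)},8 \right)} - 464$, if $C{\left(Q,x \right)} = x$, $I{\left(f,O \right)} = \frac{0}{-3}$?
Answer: $-456$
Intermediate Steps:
$I{\left(f,O \right)} = 0$ ($I{\left(f,O \right)} = 0 \left(- \frac{1}{3}\right) = 0$)
$C{\left(I{\left(-2,5 \right)},8 \right)} - 464 = 8 - 464 = -456$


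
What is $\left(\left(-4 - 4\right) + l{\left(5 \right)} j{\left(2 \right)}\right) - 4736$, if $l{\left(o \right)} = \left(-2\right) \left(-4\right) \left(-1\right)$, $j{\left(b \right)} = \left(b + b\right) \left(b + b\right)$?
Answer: $-4872$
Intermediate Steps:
$j{\left(b \right)} = 4 b^{2}$ ($j{\left(b \right)} = 2 b 2 b = 4 b^{2}$)
$l{\left(o \right)} = -8$ ($l{\left(o \right)} = 8 \left(-1\right) = -8$)
$\left(\left(-4 - 4\right) + l{\left(5 \right)} j{\left(2 \right)}\right) - 4736 = \left(\left(-4 - 4\right) - 8 \cdot 4 \cdot 2^{2}\right) - 4736 = \left(\left(-4 - 4\right) - 8 \cdot 4 \cdot 4\right) - 4736 = \left(-8 - 128\right) - 4736 = -136 - 4736 = -4872$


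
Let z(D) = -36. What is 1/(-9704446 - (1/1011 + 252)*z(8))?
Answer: -337/3267341026 ≈ -1.0314e-7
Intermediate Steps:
1/(-9704446 - (1/1011 + 252)*z(8)) = 1/(-9704446 - (1/1011 + 252)*(-36)) = 1/(-9704446 - 254773*(-36)/1011) = 1/(-9704446 - 1*(-3057276/337)) = 1/(-9704446 + 3057276/337) = 1/(-3267341026/337) = -337/3267341026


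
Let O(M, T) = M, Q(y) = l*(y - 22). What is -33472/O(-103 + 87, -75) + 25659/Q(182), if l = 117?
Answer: 4354211/2080 ≈ 2093.4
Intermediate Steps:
Q(y) = -2574 + 117*y (Q(y) = 117*(y - 22) = 117*(-22 + y) = -2574 + 117*y)
-33472/O(-103 + 87, -75) + 25659/Q(182) = -33472/(-103 + 87) + 25659/(-2574 + 117*182) = -33472/(-16) + 25659/(-2574 + 21294) = -33472*(-1/16) + 25659/18720 = 2092 + 25659*(1/18720) = 2092 + 2851/2080 = 4354211/2080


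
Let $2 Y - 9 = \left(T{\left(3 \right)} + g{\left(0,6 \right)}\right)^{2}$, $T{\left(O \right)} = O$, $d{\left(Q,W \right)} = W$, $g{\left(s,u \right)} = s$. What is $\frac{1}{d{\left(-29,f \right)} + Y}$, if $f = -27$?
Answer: $- \frac{1}{18} \approx -0.055556$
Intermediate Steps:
$Y = 9$ ($Y = \frac{9}{2} + \frac{\left(3 + 0\right)^{2}}{2} = \frac{9}{2} + \frac{3^{2}}{2} = \frac{9}{2} + \frac{1}{2} \cdot 9 = \frac{9}{2} + \frac{9}{2} = 9$)
$\frac{1}{d{\left(-29,f \right)} + Y} = \frac{1}{-27 + 9} = \frac{1}{-18} = - \frac{1}{18}$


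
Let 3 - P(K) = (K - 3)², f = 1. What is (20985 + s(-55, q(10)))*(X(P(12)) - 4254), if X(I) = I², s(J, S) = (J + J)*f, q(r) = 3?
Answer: 38201250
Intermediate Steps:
s(J, S) = 2*J (s(J, S) = (J + J)*1 = (2*J)*1 = 2*J)
P(K) = 3 - (-3 + K)² (P(K) = 3 - (K - 3)² = 3 - (-3 + K)²)
(20985 + s(-55, q(10)))*(X(P(12)) - 4254) = (20985 + 2*(-55))*((3 - (-3 + 12)²)² - 4254) = (20985 - 110)*((3 - 1*9²)² - 4254) = 20875*((3 - 1*81)² - 4254) = 20875*((3 - 81)² - 4254) = 20875*((-78)² - 4254) = 20875*(6084 - 4254) = 20875*1830 = 38201250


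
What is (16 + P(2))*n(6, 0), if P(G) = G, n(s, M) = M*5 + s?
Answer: 108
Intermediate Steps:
n(s, M) = s + 5*M (n(s, M) = 5*M + s = s + 5*M)
(16 + P(2))*n(6, 0) = (16 + 2)*(6 + 5*0) = 18*(6 + 0) = 18*6 = 108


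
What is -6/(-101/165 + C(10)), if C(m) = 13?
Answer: -495/1022 ≈ -0.48434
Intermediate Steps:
-6/(-101/165 + C(10)) = -6/(-101/165 + 13) = -6/2044/165 = -6*165/2044 = -495/1022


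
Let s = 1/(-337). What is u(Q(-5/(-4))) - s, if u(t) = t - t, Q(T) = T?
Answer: 1/337 ≈ 0.0029674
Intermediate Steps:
u(t) = 0
s = -1/337 ≈ -0.0029674
u(Q(-5/(-4))) - s = 0 - 1*(-1/337) = 0 + 1/337 = 1/337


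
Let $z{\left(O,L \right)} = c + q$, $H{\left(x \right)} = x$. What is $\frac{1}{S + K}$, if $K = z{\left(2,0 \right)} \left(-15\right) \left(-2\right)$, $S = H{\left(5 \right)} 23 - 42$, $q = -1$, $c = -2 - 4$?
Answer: $- \frac{1}{137} \approx -0.0072993$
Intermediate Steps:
$c = -6$
$S = 73$ ($S = 5 \cdot 23 - 42 = 115 - 42 = 73$)
$z{\left(O,L \right)} = -7$ ($z{\left(O,L \right)} = -6 - 1 = -7$)
$K = -210$ ($K = \left(-7\right) \left(-15\right) \left(-2\right) = 105 \left(-2\right) = -210$)
$\frac{1}{S + K} = \frac{1}{73 - 210} = \frac{1}{-137} = - \frac{1}{137}$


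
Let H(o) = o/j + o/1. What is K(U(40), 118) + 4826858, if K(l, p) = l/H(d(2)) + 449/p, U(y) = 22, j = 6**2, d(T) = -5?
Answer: 105370299749/21830 ≈ 4.8269e+6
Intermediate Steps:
j = 36
H(o) = 37*o/36 (H(o) = o/36 + o/1 = o*(1/36) + o*1 = o/36 + o = 37*o/36)
K(l, p) = 449/p - 36*l/185 (K(l, p) = l/(((37/36)*(-5))) + 449/p = l/(-185/36) + 449/p = l*(-36/185) + 449/p = -36*l/185 + 449/p = 449/p - 36*l/185)
K(U(40), 118) + 4826858 = (449/118 - 36/185*22) + 4826858 = (449*(1/118) - 792/185) + 4826858 = (449/118 - 792/185) + 4826858 = -10391/21830 + 4826858 = 105370299749/21830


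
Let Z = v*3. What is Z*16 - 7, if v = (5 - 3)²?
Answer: 185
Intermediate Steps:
v = 4 (v = 2² = 4)
Z = 12 (Z = 4*3 = 12)
Z*16 - 7 = 12*16 - 7 = 192 - 7 = 185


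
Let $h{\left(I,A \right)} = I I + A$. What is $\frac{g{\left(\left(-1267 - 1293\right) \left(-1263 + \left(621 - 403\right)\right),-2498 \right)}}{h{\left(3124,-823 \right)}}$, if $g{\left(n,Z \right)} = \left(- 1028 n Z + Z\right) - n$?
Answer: $\frac{6869761111102}{9758553} \approx 7.0397 \cdot 10^{5}$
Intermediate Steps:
$h{\left(I,A \right)} = A + I^{2}$ ($h{\left(I,A \right)} = I^{2} + A = A + I^{2}$)
$g{\left(n,Z \right)} = Z - n - 1028 Z n$ ($g{\left(n,Z \right)} = \left(- 1028 Z n + Z\right) - n = \left(Z - 1028 Z n\right) - n = Z - n - 1028 Z n$)
$\frac{g{\left(\left(-1267 - 1293\right) \left(-1263 + \left(621 - 403\right)\right),-2498 \right)}}{h{\left(3124,-823 \right)}} = \frac{-2498 - \left(-1267 - 1293\right) \left(-1263 + \left(621 - 403\right)\right) - - 2567944 \left(-1267 - 1293\right) \left(-1263 + \left(621 - 403\right)\right)}{-823 + 3124^{2}} = \frac{-2498 - - 2560 \left(-1263 + \left(621 - 403\right)\right) - - 2567944 \left(- 2560 \left(-1263 + \left(621 - 403\right)\right)\right)}{-823 + 9759376} = \frac{-2498 - - 2560 \left(-1263 + 218\right) - - 2567944 \left(- 2560 \left(-1263 + 218\right)\right)}{9758553} = \left(-2498 - \left(-2560\right) \left(-1045\right) - - 2567944 \left(\left(-2560\right) \left(-1045\right)\right)\right) \frac{1}{9758553} = \left(-2498 - 2675200 - \left(-2567944\right) 2675200\right) \frac{1}{9758553} = \left(-2498 - 2675200 + 6869763788800\right) \frac{1}{9758553} = 6869761111102 \cdot \frac{1}{9758553} = \frac{6869761111102}{9758553}$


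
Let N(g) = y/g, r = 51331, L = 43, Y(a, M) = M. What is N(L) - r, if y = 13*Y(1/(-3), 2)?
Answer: -2207207/43 ≈ -51330.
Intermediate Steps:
y = 26 (y = 13*2 = 26)
N(g) = 26/g
N(L) - r = 26/43 - 1*51331 = 26*(1/43) - 51331 = 26/43 - 51331 = -2207207/43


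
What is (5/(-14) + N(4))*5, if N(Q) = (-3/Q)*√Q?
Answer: -65/7 ≈ -9.2857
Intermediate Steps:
N(Q) = -3/√Q
(5/(-14) + N(4))*5 = (5/(-14) - 3/√4)*5 = (5*(-1/14) - 3*½)*5 = (-5/14 - 3/2)*5 = -13/7*5 = -65/7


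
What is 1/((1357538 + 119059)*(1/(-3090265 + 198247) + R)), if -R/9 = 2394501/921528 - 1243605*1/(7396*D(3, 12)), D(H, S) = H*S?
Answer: 182508322848848/5026221499165734012535 ≈ 3.6311e-8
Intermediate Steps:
R = 7062035697/378645616 (R = -9*(2394501/921528 - 1243605/((3*12)*86**2)) = -9*(2394501*(1/921528) - 1243605/(36*7396)) = -9*(798167/307176 - 1243605/266256) = -9*(798167/307176 - 1243605*1/266256) = -9*(798167/307176 - 414535/88752) = -9*(-784670633/378645616) = 7062035697/378645616 ≈ 18.651)
1/((1357538 + 119059)*(1/(-3090265 + 198247) + R)) = 1/((1357538 + 119059)*(1/(-3090265 + 198247) + 7062035697/378645616)) = 1/(1476597*(1/(-2892018) + 7062035697/378645616)) = 1/(1476597*(-1/2892018 + 7062035697/378645616)) = 1/(1476597*(10211766986860465/547524968546544)) = 1/(5026221499165734012535/182508322848848) = 182508322848848/5026221499165734012535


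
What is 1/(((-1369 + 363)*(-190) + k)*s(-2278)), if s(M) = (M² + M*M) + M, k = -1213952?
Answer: -1/10612993927480 ≈ -9.4224e-14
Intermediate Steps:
s(M) = M + 2*M² (s(M) = (M² + M²) + M = 2*M² + M = M + 2*M²)
1/(((-1369 + 363)*(-190) + k)*s(-2278)) = 1/(((-1369 + 363)*(-190) - 1213952)*((-2278*(1 + 2*(-2278))))) = 1/((-1006*(-190) - 1213952)*((-2278*(1 - 4556)))) = 1/((191140 - 1213952)*((-2278*(-4555)))) = 1/(-1022812*10376290) = -1/1022812*1/10376290 = -1/10612993927480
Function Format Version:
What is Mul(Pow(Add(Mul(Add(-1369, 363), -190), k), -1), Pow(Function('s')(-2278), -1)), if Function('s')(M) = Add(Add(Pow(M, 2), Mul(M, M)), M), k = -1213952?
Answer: Rational(-1, 10612993927480) ≈ -9.4224e-14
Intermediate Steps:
Function('s')(M) = Add(M, Mul(2, Pow(M, 2))) (Function('s')(M) = Add(Add(Pow(M, 2), Pow(M, 2)), M) = Add(Mul(2, Pow(M, 2)), M) = Add(M, Mul(2, Pow(M, 2))))
Mul(Pow(Add(Mul(Add(-1369, 363), -190), k), -1), Pow(Function('s')(-2278), -1)) = Mul(Pow(Add(Mul(Add(-1369, 363), -190), -1213952), -1), Pow(Mul(-2278, Add(1, Mul(2, -2278))), -1)) = Mul(Pow(Add(Mul(-1006, -190), -1213952), -1), Pow(Mul(-2278, Add(1, -4556)), -1)) = Mul(Pow(Add(191140, -1213952), -1), Pow(Mul(-2278, -4555), -1)) = Mul(Pow(-1022812, -1), Pow(10376290, -1)) = Mul(Rational(-1, 1022812), Rational(1, 10376290)) = Rational(-1, 10612993927480)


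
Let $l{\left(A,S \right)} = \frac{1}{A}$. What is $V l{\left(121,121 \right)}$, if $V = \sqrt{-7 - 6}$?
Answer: $\frac{i \sqrt{13}}{121} \approx 0.029798 i$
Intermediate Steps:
$V = i \sqrt{13}$ ($V = \sqrt{-13} = i \sqrt{13} \approx 3.6056 i$)
$V l{\left(121,121 \right)} = \frac{i \sqrt{13}}{121}$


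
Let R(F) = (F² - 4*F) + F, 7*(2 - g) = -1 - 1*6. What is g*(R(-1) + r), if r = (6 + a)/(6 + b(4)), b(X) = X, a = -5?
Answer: 123/10 ≈ 12.300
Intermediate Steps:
g = 3 (g = 2 - (-1 - 1*6)/7 = 2 - (-1 - 6)/7 = 2 - ⅐*(-7) = 2 + 1 = 3)
r = ⅒ (r = (6 - 5)/(6 + 4) = 1/10 = 1*(⅒) = ⅒ ≈ 0.10000)
R(F) = F² - 3*F
g*(R(-1) + r) = 3*(-(-3 - 1) + ⅒) = 3*(-1*(-4) + ⅒) = 3*(4 + ⅒) = 3*(41/10) = 123/10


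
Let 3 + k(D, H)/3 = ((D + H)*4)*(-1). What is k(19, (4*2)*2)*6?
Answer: -2574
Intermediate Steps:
k(D, H) = -9 - 12*D - 12*H (k(D, H) = -9 + 3*(((D + H)*4)*(-1)) = -9 + 3*((4*D + 4*H)*(-1)) = -9 + 3*(-4*D - 4*H) = -9 + (-12*D - 12*H) = -9 - 12*D - 12*H)
k(19, (4*2)*2)*6 = (-9 - 12*19 - 12*4*2*2)*6 = (-9 - 228 - 96*2)*6 = (-9 - 228 - 12*16)*6 = (-9 - 228 - 192)*6 = -429*6 = -2574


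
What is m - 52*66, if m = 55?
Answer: -3377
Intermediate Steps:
m - 52*66 = 55 - 52*66 = 55 - 3432 = -3377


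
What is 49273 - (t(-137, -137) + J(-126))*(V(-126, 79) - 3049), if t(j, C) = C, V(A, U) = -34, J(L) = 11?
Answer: -339185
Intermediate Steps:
49273 - (t(-137, -137) + J(-126))*(V(-126, 79) - 3049) = 49273 - (-137 + 11)*(-34 - 3049) = 49273 - (-126)*(-3083) = 49273 - 1*388458 = 49273 - 388458 = -339185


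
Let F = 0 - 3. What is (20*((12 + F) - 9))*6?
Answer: 0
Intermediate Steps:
F = -3
(20*((12 + F) - 9))*6 = (20*((12 - 3) - 9))*6 = (20*(9 - 9))*6 = (20*0)*6 = 0*6 = 0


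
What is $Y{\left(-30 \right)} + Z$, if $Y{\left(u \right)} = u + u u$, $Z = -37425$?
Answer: $-36555$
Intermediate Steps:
$Y{\left(u \right)} = u + u^{2}$
$Y{\left(-30 \right)} + Z = - 30 \left(1 - 30\right) - 37425 = \left(-30\right) \left(-29\right) - 37425 = 870 - 37425 = -36555$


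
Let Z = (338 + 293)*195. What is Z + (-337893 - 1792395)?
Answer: -2007243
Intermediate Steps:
Z = 123045 (Z = 631*195 = 123045)
Z + (-337893 - 1792395) = 123045 + (-337893 - 1792395) = 123045 - 2130288 = -2007243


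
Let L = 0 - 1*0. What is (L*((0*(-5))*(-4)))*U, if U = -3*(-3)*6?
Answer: 0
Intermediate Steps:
L = 0 (L = 0 + 0 = 0)
U = 54 (U = 9*6 = 54)
(L*((0*(-5))*(-4)))*U = (0*((0*(-5))*(-4)))*54 = (0*(0*(-4)))*54 = (0*0)*54 = 0*54 = 0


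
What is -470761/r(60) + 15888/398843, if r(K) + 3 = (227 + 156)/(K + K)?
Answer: -979615964232/398843 ≈ -2.4561e+6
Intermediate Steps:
r(K) = -3 + 383/(2*K) (r(K) = -3 + (227 + 156)/(K + K) = -3 + 383/((2*K)) = -3 + 383*(1/(2*K)) = -3 + 383/(2*K))
-470761/r(60) + 15888/398843 = -470761/(-3 + (383/2)/60) + 15888/398843 = -470761/(-3 + (383/2)*(1/60)) + 15888*(1/398843) = -470761/(-3 + 383/120) + 15888/398843 = -470761/23/120 + 15888/398843 = -470761*120/23 + 15888/398843 = -56491320/23 + 15888/398843 = -979615964232/398843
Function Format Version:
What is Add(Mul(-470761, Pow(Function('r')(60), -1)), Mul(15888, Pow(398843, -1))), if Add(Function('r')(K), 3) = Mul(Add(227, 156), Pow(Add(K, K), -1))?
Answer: Rational(-979615964232, 398843) ≈ -2.4561e+6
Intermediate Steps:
Function('r')(K) = Add(-3, Mul(Rational(383, 2), Pow(K, -1))) (Function('r')(K) = Add(-3, Mul(Add(227, 156), Pow(Add(K, K), -1))) = Add(-3, Mul(383, Pow(Mul(2, K), -1))) = Add(-3, Mul(383, Mul(Rational(1, 2), Pow(K, -1)))) = Add(-3, Mul(Rational(383, 2), Pow(K, -1))))
Add(Mul(-470761, Pow(Function('r')(60), -1)), Mul(15888, Pow(398843, -1))) = Add(Mul(-470761, Pow(Add(-3, Mul(Rational(383, 2), Pow(60, -1))), -1)), Mul(15888, Pow(398843, -1))) = Add(Mul(-470761, Pow(Add(-3, Mul(Rational(383, 2), Rational(1, 60))), -1)), Mul(15888, Rational(1, 398843))) = Add(Mul(-470761, Pow(Add(-3, Rational(383, 120)), -1)), Rational(15888, 398843)) = Add(Mul(-470761, Pow(Rational(23, 120), -1)), Rational(15888, 398843)) = Add(Mul(-470761, Rational(120, 23)), Rational(15888, 398843)) = Add(Rational(-56491320, 23), Rational(15888, 398843)) = Rational(-979615964232, 398843)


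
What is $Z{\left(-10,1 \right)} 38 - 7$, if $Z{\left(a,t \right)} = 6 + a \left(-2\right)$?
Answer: $981$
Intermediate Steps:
$Z{\left(a,t \right)} = 6 - 2 a$
$Z{\left(-10,1 \right)} 38 - 7 = \left(6 - -20\right) 38 - 7 = \left(6 + 20\right) 38 - 7 = 26 \cdot 38 - 7 = 988 - 7 = 981$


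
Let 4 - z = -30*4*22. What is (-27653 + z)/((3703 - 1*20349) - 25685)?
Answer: 25009/42331 ≈ 0.59080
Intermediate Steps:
z = 2644 (z = 4 - (-30*4)*22 = 4 - (-120)*22 = 4 - 1*(-2640) = 4 + 2640 = 2644)
(-27653 + z)/((3703 - 1*20349) - 25685) = (-27653 + 2644)/((3703 - 1*20349) - 25685) = -25009/((3703 - 20349) - 25685) = -25009/(-16646 - 25685) = -25009/(-42331) = -25009*(-1/42331) = 25009/42331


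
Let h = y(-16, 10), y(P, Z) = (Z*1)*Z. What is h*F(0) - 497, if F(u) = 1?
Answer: -397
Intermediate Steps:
y(P, Z) = Z**2 (y(P, Z) = Z*Z = Z**2)
h = 100 (h = 10**2 = 100)
h*F(0) - 497 = 100*1 - 497 = 100 - 497 = -397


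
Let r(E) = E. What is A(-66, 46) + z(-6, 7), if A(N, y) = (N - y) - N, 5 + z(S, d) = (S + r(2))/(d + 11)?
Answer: -461/9 ≈ -51.222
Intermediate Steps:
z(S, d) = -5 + (2 + S)/(11 + d) (z(S, d) = -5 + (S + 2)/(d + 11) = -5 + (2 + S)/(11 + d))
A(N, y) = -y
A(-66, 46) + z(-6, 7) = -1*46 + (-53 - 6 - 5*7)/(11 + 7) = -46 + (-53 - 6 - 35)/18 = -46 + (1/18)*(-94) = -46 - 47/9 = -461/9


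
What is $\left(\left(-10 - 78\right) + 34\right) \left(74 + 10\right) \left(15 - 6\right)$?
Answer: $-40824$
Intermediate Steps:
$\left(\left(-10 - 78\right) + 34\right) \left(74 + 10\right) \left(15 - 6\right) = \left(-88 + 34\right) 84 \cdot 9 = \left(-54\right) 756 = -40824$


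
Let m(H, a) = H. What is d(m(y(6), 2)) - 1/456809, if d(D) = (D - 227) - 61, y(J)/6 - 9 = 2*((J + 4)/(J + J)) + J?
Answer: -85880093/456809 ≈ -188.00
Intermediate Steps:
y(J) = 54 + 6*J + 6*(4 + J)/J (y(J) = 54 + 6*(2*((J + 4)/(J + J)) + J) = 54 + 6*(2*((4 + J)/((2*J))) + J) = 54 + 6*(2*((4 + J)*(1/(2*J))) + J) = 54 + 6*(2*((4 + J)/(2*J)) + J) = 54 + 6*((4 + J)/J + J) = 54 + 6*(J + (4 + J)/J) = 54 + (6*J + 6*(4 + J)/J) = 54 + 6*J + 6*(4 + J)/J)
d(D) = -288 + D (d(D) = (-227 + D) - 61 = -288 + D)
d(m(y(6), 2)) - 1/456809 = (-288 + (60 + 6*6 + 24/6)) - 1/456809 = (-288 + (60 + 36 + 24*(⅙))) - 1*1/456809 = (-288 + (60 + 36 + 4)) - 1/456809 = (-288 + 100) - 1/456809 = -188 - 1/456809 = -85880093/456809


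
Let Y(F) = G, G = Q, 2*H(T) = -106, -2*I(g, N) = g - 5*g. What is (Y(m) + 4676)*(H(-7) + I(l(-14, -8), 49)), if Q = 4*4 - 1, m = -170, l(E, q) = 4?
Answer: -211095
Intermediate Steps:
I(g, N) = 2*g (I(g, N) = -(g - 5*g)/2 = -(-2)*g = 2*g)
Q = 15 (Q = 16 - 1 = 15)
H(T) = -53 (H(T) = (½)*(-106) = -53)
G = 15
Y(F) = 15
(Y(m) + 4676)*(H(-7) + I(l(-14, -8), 49)) = (15 + 4676)*(-53 + 2*4) = 4691*(-53 + 8) = 4691*(-45) = -211095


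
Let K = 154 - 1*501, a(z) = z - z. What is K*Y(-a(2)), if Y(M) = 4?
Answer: -1388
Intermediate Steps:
a(z) = 0
K = -347 (K = 154 - 501 = -347)
K*Y(-a(2)) = -347*4 = -1388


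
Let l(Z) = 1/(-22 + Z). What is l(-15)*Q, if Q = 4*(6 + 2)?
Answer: -32/37 ≈ -0.86486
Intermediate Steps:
Q = 32 (Q = 4*8 = 32)
l(-15)*Q = 32/(-22 - 15) = 32/(-37) = -1/37*32 = -32/37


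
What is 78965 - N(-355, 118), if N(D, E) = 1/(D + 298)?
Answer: 4501006/57 ≈ 78965.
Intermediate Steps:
N(D, E) = 1/(298 + D)
78965 - N(-355, 118) = 78965 - 1/(298 - 355) = 78965 - 1/(-57) = 78965 - 1*(-1/57) = 78965 + 1/57 = 4501006/57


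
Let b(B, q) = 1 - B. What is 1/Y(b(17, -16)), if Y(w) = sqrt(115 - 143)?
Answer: -I*sqrt(7)/14 ≈ -0.18898*I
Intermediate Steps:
Y(w) = 2*I*sqrt(7) (Y(w) = sqrt(-28) = 2*I*sqrt(7))
1/Y(b(17, -16)) = 1/(2*I*sqrt(7)) = -I*sqrt(7)/14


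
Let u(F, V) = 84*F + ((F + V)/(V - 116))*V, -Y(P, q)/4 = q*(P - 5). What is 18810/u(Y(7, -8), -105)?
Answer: 1385670/394597 ≈ 3.5116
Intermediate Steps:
Y(P, q) = -4*q*(-5 + P) (Y(P, q) = -4*q*(P - 5) = -4*q*(-5 + P))
u(F, V) = 84*F + V*(F + V)/(-116 + V) (u(F, V) = 84*F + ((F + V)/(-116 + V))*V = 84*F + V*(F + V)/(-116 + V))
18810/u(Y(7, -8), -105) = 18810/((((-105)² - 38976*(-8)*(5 - 1*7) + 85*(4*(-8)*(5 - 1*7))*(-105))/(-116 - 105))) = 18810/(((11025 - 38976*(-8)*(5 - 7) + 85*(4*(-8)*(5 - 7))*(-105))/(-221))) = 18810/((-(11025 - 38976*(-8)*(-2) + 85*(4*(-8)*(-2))*(-105))/221)) = 18810/((-(11025 - 9744*64 + 85*64*(-105))/221)) = 18810/((-(11025 - 623616 - 571200)/221)) = 18810/((-1/221*(-1183791))) = 18810/(1183791/221) = 18810*(221/1183791) = 1385670/394597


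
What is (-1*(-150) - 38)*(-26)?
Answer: -2912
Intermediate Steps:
(-1*(-150) - 38)*(-26) = (150 - 38)*(-26) = 112*(-26) = -2912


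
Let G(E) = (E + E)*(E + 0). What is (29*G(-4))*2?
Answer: 1856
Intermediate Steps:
G(E) = 2*E² (G(E) = (2*E)*E = 2*E²)
(29*G(-4))*2 = (29*(2*(-4)²))*2 = (29*(2*16))*2 = (29*32)*2 = 928*2 = 1856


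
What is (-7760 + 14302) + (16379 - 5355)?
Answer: 17566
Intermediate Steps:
(-7760 + 14302) + (16379 - 5355) = 6542 + 11024 = 17566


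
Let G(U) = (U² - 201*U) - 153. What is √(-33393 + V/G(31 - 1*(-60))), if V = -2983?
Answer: 2*I*√862254520597/10163 ≈ 182.74*I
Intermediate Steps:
G(U) = -153 + U² - 201*U
√(-33393 + V/G(31 - 1*(-60))) = √(-33393 - 2983/(-153 + (31 - 1*(-60))² - 201*(31 - 1*(-60)))) = √(-33393 - 2983/(-153 + (31 + 60)² - 201*(31 + 60))) = √(-33393 - 2983/(-153 + 91² - 201*91)) = √(-33393 - 2983/(-153 + 8281 - 18291)) = √(-33393 - 2983/(-10163)) = √(-33393 - 2983*(-1/10163)) = √(-33393 + 2983/10163) = √(-339370076/10163) = 2*I*√862254520597/10163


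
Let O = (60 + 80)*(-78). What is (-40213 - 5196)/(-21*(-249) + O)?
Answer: 6487/813 ≈ 7.9791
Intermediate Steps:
O = -10920 (O = 140*(-78) = -10920)
(-40213 - 5196)/(-21*(-249) + O) = (-40213 - 5196)/(-21*(-249) - 10920) = -45409/(5229 - 10920) = -45409/(-5691) = -45409*(-1/5691) = 6487/813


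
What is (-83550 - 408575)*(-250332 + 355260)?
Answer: -51637692000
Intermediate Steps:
(-83550 - 408575)*(-250332 + 355260) = -492125*104928 = -51637692000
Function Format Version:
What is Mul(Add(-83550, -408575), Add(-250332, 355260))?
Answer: -51637692000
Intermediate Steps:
Mul(Add(-83550, -408575), Add(-250332, 355260)) = Mul(-492125, 104928) = -51637692000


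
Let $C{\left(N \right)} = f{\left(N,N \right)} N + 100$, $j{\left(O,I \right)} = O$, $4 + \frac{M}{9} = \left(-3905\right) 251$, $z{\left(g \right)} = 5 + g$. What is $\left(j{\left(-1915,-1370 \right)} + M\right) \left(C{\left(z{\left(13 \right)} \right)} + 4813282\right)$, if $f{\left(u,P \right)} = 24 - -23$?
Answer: $-42477599366888$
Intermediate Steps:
$M = -8821431$ ($M = -36 + 9 \left(\left(-3905\right) 251\right) = -36 + 9 \left(-980155\right) = -36 - 8821395 = -8821431$)
$f{\left(u,P \right)} = 47$ ($f{\left(u,P \right)} = 24 + 23 = 47$)
$C{\left(N \right)} = 100 + 47 N$ ($C{\left(N \right)} = 47 N + 100 = 100 + 47 N$)
$\left(j{\left(-1915,-1370 \right)} + M\right) \left(C{\left(z{\left(13 \right)} \right)} + 4813282\right) = \left(-1915 - 8821431\right) \left(\left(100 + 47 \left(5 + 13\right)\right) + 4813282\right) = - 8823346 \left(\left(100 + 47 \cdot 18\right) + 4813282\right) = - 8823346 \left(\left(100 + 846\right) + 4813282\right) = - 8823346 \left(946 + 4813282\right) = \left(-8823346\right) 4814228 = -42477599366888$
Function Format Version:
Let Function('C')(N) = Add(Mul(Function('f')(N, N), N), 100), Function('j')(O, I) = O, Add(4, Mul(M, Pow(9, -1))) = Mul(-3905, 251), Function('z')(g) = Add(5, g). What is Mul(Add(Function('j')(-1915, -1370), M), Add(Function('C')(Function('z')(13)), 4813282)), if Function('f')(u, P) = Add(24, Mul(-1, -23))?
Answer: -42477599366888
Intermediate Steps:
M = -8821431 (M = Add(-36, Mul(9, Mul(-3905, 251))) = Add(-36, Mul(9, -980155)) = Add(-36, -8821395) = -8821431)
Function('f')(u, P) = 47 (Function('f')(u, P) = Add(24, 23) = 47)
Function('C')(N) = Add(100, Mul(47, N)) (Function('C')(N) = Add(Mul(47, N), 100) = Add(100, Mul(47, N)))
Mul(Add(Function('j')(-1915, -1370), M), Add(Function('C')(Function('z')(13)), 4813282)) = Mul(Add(-1915, -8821431), Add(Add(100, Mul(47, Add(5, 13))), 4813282)) = Mul(-8823346, Add(Add(100, Mul(47, 18)), 4813282)) = Mul(-8823346, Add(Add(100, 846), 4813282)) = Mul(-8823346, Add(946, 4813282)) = Mul(-8823346, 4814228) = -42477599366888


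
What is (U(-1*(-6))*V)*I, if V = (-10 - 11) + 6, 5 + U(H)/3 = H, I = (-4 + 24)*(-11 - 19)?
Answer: 27000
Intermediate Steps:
I = -600 (I = 20*(-30) = -600)
U(H) = -15 + 3*H
V = -15 (V = -21 + 6 = -15)
(U(-1*(-6))*V)*I = ((-15 + 3*(-1*(-6)))*(-15))*(-600) = ((-15 + 3*6)*(-15))*(-600) = ((-15 + 18)*(-15))*(-600) = (3*(-15))*(-600) = -45*(-600) = 27000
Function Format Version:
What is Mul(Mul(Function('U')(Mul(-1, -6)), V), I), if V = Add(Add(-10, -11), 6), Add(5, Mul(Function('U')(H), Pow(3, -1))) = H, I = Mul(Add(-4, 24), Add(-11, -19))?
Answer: 27000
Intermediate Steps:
I = -600 (I = Mul(20, -30) = -600)
Function('U')(H) = Add(-15, Mul(3, H))
V = -15 (V = Add(-21, 6) = -15)
Mul(Mul(Function('U')(Mul(-1, -6)), V), I) = Mul(Mul(Add(-15, Mul(3, Mul(-1, -6))), -15), -600) = Mul(Mul(Add(-15, Mul(3, 6)), -15), -600) = Mul(Mul(Add(-15, 18), -15), -600) = Mul(Mul(3, -15), -600) = Mul(-45, -600) = 27000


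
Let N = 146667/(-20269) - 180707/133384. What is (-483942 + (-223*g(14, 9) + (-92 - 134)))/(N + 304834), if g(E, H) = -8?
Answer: -1304154229825664/824113873489553 ≈ -1.5825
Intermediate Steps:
N = -23225781311/2703560296 (N = 146667*(-1/20269) - 180707*1/133384 = -146667/20269 - 180707/133384 = -23225781311/2703560296 ≈ -8.5908)
(-483942 + (-223*g(14, 9) + (-92 - 134)))/(N + 304834) = (-483942 + (-223*(-8) + (-92 - 134)))/(-23225781311/2703560296 + 304834) = (-483942 + (1784 - 226))/(824113873489553/2703560296) = (-483942 + 1558)*(2703560296/824113873489553) = -482384*2703560296/824113873489553 = -1304154229825664/824113873489553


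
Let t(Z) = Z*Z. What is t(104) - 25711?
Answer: -14895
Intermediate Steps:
t(Z) = Z²
t(104) - 25711 = 104² - 25711 = 10816 - 25711 = -14895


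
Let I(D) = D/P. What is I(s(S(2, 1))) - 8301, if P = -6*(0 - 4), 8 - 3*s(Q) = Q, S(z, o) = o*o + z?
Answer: -597667/72 ≈ -8300.9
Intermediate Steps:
S(z, o) = z + o² (S(z, o) = o² + z = z + o²)
s(Q) = 8/3 - Q/3
P = 24 (P = -6*(-4) = 24)
I(D) = D/24
I(s(S(2, 1))) - 8301 = (8/3 - (2 + 1²)/3)/24 - 8301 = (8/3 - (2 + 1)/3)/24 - 8301 = (8/3 - ⅓*3)/24 - 8301 = (8/3 - 1)/24 - 8301 = (1/24)*(5/3) - 8301 = 5/72 - 8301 = -597667/72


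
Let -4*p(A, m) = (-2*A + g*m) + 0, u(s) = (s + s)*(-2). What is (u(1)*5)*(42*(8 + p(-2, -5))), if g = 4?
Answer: -10080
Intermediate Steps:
u(s) = -4*s (u(s) = (2*s)*(-2) = -4*s)
p(A, m) = A/2 - m (p(A, m) = -((-2*A + 4*m) + 0)/4 = -(-2*A + 4*m)/4 = A/2 - m)
(u(1)*5)*(42*(8 + p(-2, -5))) = (-4*1*5)*(42*(8 + ((1/2)*(-2) - 1*(-5)))) = (-4*5)*(42*(8 + (-1 + 5))) = -840*(8 + 4) = -840*12 = -20*504 = -10080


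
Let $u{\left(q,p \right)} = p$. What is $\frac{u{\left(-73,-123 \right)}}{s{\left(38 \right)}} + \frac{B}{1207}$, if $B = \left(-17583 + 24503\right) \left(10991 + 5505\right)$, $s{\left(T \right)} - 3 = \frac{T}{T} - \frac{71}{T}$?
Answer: $\frac{3080232134}{32589} \approx 94518.0$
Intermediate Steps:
$s{\left(T \right)} = 4 - \frac{71}{T}$ ($s{\left(T \right)} = 3 - \left(\frac{71}{T} - \frac{T}{T}\right) = 3 + \left(1 - \frac{71}{T}\right) = 4 - \frac{71}{T}$)
$B = 114152320$ ($B = 6920 \cdot 16496 = 114152320$)
$\frac{u{\left(-73,-123 \right)}}{s{\left(38 \right)}} + \frac{B}{1207} = - \frac{123}{4 - \frac{71}{38}} + \frac{114152320}{1207} = - \frac{123}{\frac{81}{38}} + \frac{114152320}{1207} = \left(-123\right) \frac{38}{81} + \frac{114152320}{1207} = - \frac{1558}{27} + \frac{114152320}{1207} = \frac{3080232134}{32589}$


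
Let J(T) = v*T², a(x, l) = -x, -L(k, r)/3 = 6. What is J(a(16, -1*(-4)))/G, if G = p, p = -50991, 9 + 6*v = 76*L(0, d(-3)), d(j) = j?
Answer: 19584/16997 ≈ 1.1522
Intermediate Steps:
L(k, r) = -18 (L(k, r) = -3*6 = -18)
v = -459/2 (v = -3/2 + (76*(-18))/6 = -3/2 + (⅙)*(-1368) = -3/2 - 228 = -459/2 ≈ -229.50)
G = -50991
J(T) = -459*T²/2
J(a(16, -1*(-4)))/G = -459*(-1*16)²/2/(-50991) = -459/2*(-16)²*(-1/50991) = -459/2*256*(-1/50991) = -58752*(-1/50991) = 19584/16997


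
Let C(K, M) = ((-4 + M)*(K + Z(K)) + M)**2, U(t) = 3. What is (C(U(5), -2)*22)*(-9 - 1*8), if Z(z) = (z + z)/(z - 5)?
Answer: -1496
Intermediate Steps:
Z(z) = 2*z/(-5 + z) (Z(z) = (2*z)/(-5 + z) = 2*z/(-5 + z))
C(K, M) = (M + (-4 + M)*(K + 2*K/(-5 + K)))**2 (C(K, M) = ((-4 + M)*(K + 2*K/(-5 + K)) + M)**2 = (M + (-4 + M)*(K + 2*K/(-5 + K)))**2)
(C(U(5), -2)*22)*(-9 - 1*8) = (((-8*3 + (-5 + 3)*(-2 - 4*3 + 3*(-2)) + 2*3*(-2))**2/(-5 + 3)**2)*22)*(-9 - 1*8) = (((-24 - 2*(-2 - 12 - 6) - 12)**2/(-2)**2)*22)*(-9 - 8) = (((-24 - 2*(-20) - 12)**2/4)*22)*(-17) = (((-24 + 40 - 12)**2/4)*22)*(-17) = (((1/4)*4**2)*22)*(-17) = (((1/4)*16)*22)*(-17) = (4*22)*(-17) = 88*(-17) = -1496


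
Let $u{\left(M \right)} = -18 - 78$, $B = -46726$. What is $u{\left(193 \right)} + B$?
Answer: $-46822$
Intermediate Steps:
$u{\left(M \right)} = -96$ ($u{\left(M \right)} = -18 - 78 = -96$)
$u{\left(193 \right)} + B = -96 - 46726 = -46822$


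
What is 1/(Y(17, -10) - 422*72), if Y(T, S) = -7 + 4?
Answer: -1/30387 ≈ -3.2909e-5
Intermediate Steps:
Y(T, S) = -3
1/(Y(17, -10) - 422*72) = 1/(-3 - 422*72) = 1/(-3 - 30384) = 1/(-30387) = -1/30387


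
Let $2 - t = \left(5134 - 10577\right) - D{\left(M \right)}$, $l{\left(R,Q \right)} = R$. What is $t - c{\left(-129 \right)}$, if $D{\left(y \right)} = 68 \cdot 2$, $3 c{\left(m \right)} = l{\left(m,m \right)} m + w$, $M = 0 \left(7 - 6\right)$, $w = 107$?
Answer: $- \frac{5}{3} \approx -1.6667$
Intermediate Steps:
$M = 0$ ($M = 0 \cdot 1 = 0$)
$c{\left(m \right)} = \frac{107}{3} + \frac{m^{2}}{3}$ ($c{\left(m \right)} = \frac{m m + 107}{3} = \frac{m^{2} + 107}{3} = \frac{107 + m^{2}}{3} = \frac{107}{3} + \frac{m^{2}}{3}$)
$D{\left(y \right)} = 136$
$t = 5581$ ($t = 2 - \left(\left(5134 - 10577\right) - 136\right) = 2 - \left(-5443 - 136\right) = 2 - -5579 = 2 + 5579 = 5581$)
$t - c{\left(-129 \right)} = 5581 - \left(\frac{107}{3} + \frac{\left(-129\right)^{2}}{3}\right) = 5581 - \left(\frac{107}{3} + \frac{1}{3} \cdot 16641\right) = 5581 - \left(\frac{107}{3} + 5547\right) = 5581 - \frac{16748}{3} = - \frac{5}{3}$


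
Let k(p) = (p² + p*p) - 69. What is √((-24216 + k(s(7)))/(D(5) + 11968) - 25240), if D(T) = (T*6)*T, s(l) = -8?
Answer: I*√3706683856286/12118 ≈ 158.88*I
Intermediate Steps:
k(p) = -69 + 2*p² (k(p) = (p² + p²) - 69 = 2*p² - 69 = -69 + 2*p²)
D(T) = 6*T² (D(T) = (6*T)*T = 6*T²)
√((-24216 + k(s(7)))/(D(5) + 11968) - 25240) = √((-24216 + (-69 + 2*(-8)²))/(6*5² + 11968) - 25240) = √((-24216 + (-69 + 2*64))/(6*25 + 11968) - 25240) = √((-24216 + (-69 + 128))/(150 + 11968) - 25240) = √((-24216 + 59)/12118 - 25240) = √(-24157*1/12118 - 25240) = √(-24157/12118 - 25240) = √(-305882477/12118) = I*√3706683856286/12118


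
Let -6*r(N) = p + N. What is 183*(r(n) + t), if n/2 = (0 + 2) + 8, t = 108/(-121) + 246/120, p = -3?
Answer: -742187/2420 ≈ -306.69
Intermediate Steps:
t = 2801/2420 (t = 108*(-1/121) + 246*(1/120) = -108/121 + 41/20 = 2801/2420 ≈ 1.1574)
n = 20 (n = 2*((0 + 2) + 8) = 2*(2 + 8) = 2*10 = 20)
r(N) = ½ - N/6 (r(N) = -(-3 + N)/6 = ½ - N/6)
183*(r(n) + t) = 183*((½ - ⅙*20) + 2801/2420) = 183*((½ - 10/3) + 2801/2420) = 183*(-17/6 + 2801/2420) = 183*(-12167/7260) = -742187/2420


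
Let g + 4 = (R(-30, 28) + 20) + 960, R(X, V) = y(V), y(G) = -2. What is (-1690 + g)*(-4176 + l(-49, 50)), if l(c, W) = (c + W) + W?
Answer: 2953500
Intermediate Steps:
R(X, V) = -2
l(c, W) = c + 2*W (l(c, W) = (W + c) + W = c + 2*W)
g = 974 (g = -4 + ((-2 + 20) + 960) = -4 + (18 + 960) = -4 + 978 = 974)
(-1690 + g)*(-4176 + l(-49, 50)) = (-1690 + 974)*(-4176 + (-49 + 2*50)) = -716*(-4176 + (-49 + 100)) = -716*(-4176 + 51) = -716*(-4125) = 2953500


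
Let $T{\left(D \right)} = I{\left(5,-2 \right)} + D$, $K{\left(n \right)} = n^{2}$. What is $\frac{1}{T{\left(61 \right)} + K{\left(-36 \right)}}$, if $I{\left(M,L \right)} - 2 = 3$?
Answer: $\frac{1}{1362} \approx 0.00073421$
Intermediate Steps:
$I{\left(M,L \right)} = 5$ ($I{\left(M,L \right)} = 2 + 3 = 5$)
$T{\left(D \right)} = 5 + D$
$\frac{1}{T{\left(61 \right)} + K{\left(-36 \right)}} = \frac{1}{\left(5 + 61\right) + \left(-36\right)^{2}} = \frac{1}{66 + 1296} = \frac{1}{1362}$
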